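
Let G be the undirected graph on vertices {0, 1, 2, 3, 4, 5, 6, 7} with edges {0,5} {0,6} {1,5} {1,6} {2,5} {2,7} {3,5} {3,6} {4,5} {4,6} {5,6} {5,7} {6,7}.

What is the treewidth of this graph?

A width-2 tree decomposition is:
Bags: B1 = {5, 6, 7}  B2 = {2, 5, 7}  B3 = {3, 5, 6}  B4 = {1, 5, 6}  B5 = {0, 5, 6}  B6 = {4, 5, 6}
Tree: B1–B2, B1–B3, B3–B4, B4–B5, B3–B6
The largest bag has 3 vertices, giving width 2; this decomposition certifies tw(G) ≤ 2. For the lower bound, the 3 vertices {2, 5, 7} are pairwise adjacent, and any tree decomposition puts a clique entirely inside one bag — forcing width ≥ 2. The upper and lower bounds meet at 2, so that is the treewidth.

2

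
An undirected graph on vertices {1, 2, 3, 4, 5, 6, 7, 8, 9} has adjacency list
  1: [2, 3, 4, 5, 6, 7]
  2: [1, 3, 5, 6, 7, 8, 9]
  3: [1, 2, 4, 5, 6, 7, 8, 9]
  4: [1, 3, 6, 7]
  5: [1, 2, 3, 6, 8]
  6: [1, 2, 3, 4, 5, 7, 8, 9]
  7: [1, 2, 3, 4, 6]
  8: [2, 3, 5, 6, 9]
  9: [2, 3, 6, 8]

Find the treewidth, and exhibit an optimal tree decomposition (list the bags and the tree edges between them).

Treewidth 4.
One optimal decomposition is:
Bags: B1 = {1, 2, 3, 5, 6}  B2 = {2, 3, 5, 6, 8}  B3 = {1, 2, 3, 6, 7}  B4 = {2, 3, 6, 8, 9}  B5 = {1, 3, 4, 6, 7}
Tree: B1–B2, B1–B3, B2–B4, B3–B5

The largest bag has 5 vertices, giving width 4; this decomposition certifies tw(G) ≤ 4. On the other hand G contains the 5-clique {2, 3, 6, 8, 9}. A clique must lie in a single bag of any decomposition, so no decomposition can have width below 4. Combining the bounds, tw(G) = 4.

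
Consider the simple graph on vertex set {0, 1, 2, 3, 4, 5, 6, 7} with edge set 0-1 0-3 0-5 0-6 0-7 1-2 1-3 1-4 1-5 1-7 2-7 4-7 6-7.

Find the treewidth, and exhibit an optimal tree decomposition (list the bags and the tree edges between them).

The largest bag has 3 vertices, giving width 2; this decomposition certifies tw(G) ≤ 2. For the lower bound, the 3 vertices {0, 1, 3} are pairwise adjacent, and any tree decomposition puts a clique entirely inside one bag — forcing width ≥ 2. The upper and lower bounds meet at 2, so that is the treewidth.

Treewidth 2.
One optimal decomposition is:
Bags: B1 = {0, 1, 7}  B2 = {0, 1, 5}  B3 = {1, 4, 7}  B4 = {1, 2, 7}  B5 = {0, 6, 7}  B6 = {0, 1, 3}
Tree: B1–B2, B1–B3, B1–B4, B1–B5, B1–B6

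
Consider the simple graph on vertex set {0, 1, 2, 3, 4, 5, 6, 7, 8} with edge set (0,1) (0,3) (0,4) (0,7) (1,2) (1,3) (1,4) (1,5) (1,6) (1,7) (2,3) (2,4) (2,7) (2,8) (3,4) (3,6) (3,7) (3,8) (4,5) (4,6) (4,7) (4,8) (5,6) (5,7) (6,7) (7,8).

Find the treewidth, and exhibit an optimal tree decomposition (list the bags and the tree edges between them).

Treewidth 4.
One optimal decomposition is:
Bags: B1 = {1, 3, 4, 6, 7}  B2 = {1, 2, 3, 4, 7}  B3 = {1, 4, 5, 6, 7}  B4 = {0, 1, 3, 4, 7}  B5 = {2, 3, 4, 7, 8}
Tree: B1–B2, B1–B3, B1–B4, B2–B5

Each bag holds 5 vertices, so the decomposition has width 4, which upper-bounds the treewidth. On the other hand G contains the 5-clique {2, 3, 4, 7, 8}. A clique must lie in a single bag of any decomposition, so no decomposition can have width below 4. Hence tw(G) = 4 exactly.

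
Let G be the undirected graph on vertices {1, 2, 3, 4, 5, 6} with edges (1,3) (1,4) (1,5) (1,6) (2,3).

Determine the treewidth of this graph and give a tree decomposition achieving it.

Each bag holds 2 vertices, so the decomposition has width 1, which upper-bounds the treewidth. Any graph with an edge has treewidth ≥ 1, and G has the edge 1–3. Combining the bounds, tw(G) = 1.

Treewidth 1.
One such decomposition:
Bags: B1 = {1, 3}  B2 = {1, 4}  B3 = {1, 5}  B4 = {2, 3}  B5 = {1, 6}
Tree: B1–B2, B1–B3, B1–B4, B2–B5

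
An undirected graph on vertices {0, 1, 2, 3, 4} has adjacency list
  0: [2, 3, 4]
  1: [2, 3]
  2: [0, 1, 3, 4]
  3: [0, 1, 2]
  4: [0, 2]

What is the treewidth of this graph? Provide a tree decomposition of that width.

Treewidth 2.
One such decomposition:
Bags: B1 = {1, 2, 3}  B2 = {0, 2, 3}  B3 = {0, 2, 4}
Tree: B1–B2, B2–B3

Each bag holds 3 vertices, so the decomposition has width 2, which upper-bounds the treewidth. For the lower bound, the 3 vertices {0, 2, 3} are pairwise adjacent, and any tree decomposition puts a clique entirely inside one bag — forcing width ≥ 2. Hence tw(G) = 2 exactly.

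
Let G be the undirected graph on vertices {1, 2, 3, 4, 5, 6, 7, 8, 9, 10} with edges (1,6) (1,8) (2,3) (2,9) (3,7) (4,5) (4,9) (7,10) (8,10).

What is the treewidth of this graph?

A width-1 tree decomposition is:
Bags: B1 = {1, 6}  B2 = {1, 8}  B3 = {8, 10}  B4 = {7, 10}  B5 = {3, 7}  B6 = {2, 3}  B7 = {2, 9}  B8 = {4, 9}  B9 = {4, 5}
Tree: B1–B2, B2–B3, B3–B4, B4–B5, B5–B6, B6–B7, B7–B8, B8–B9
Every bag has size at most 2, so the width is 2 − 1 = 1 and tw(G) ≤ 1. G has an edge, so its treewidth is at least 1. The upper and lower bounds meet at 1, so that is the treewidth.

1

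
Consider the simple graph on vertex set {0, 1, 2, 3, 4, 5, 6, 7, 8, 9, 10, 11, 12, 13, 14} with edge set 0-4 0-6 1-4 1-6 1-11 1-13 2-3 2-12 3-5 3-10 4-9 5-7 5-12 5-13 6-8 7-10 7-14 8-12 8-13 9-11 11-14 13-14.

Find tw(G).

3

A width-3 tree decomposition is:
Bags: B1 = {2, 3, 10, 12}  B2 = {3, 5, 10, 12}  B3 = {5, 7, 10, 12}  B4 = {5, 7, 8, 12}  B5 = {5, 7, 8, 13}  B6 = {7, 8, 13, 14}  B7 = {6, 8, 13, 14}  B8 = {1, 6, 13, 14}  B9 = {1, 6, 11, 14}  B10 = {0, 1, 6, 11}  B11 = {0, 1, 4, 11}  B12 = {0, 4, 9, 11}
Tree: B1–B2, B2–B3, B3–B4, B4–B5, B5–B6, B6–B7, B7–B8, B8–B9, B9–B10, B10–B11, B11–B12
The largest bag has 4 vertices, giving width 3; this decomposition certifies tw(G) ≤ 3. For the lower bound: the 4 vertex sets {2,3,10}, {12}, {5}, {7,8,13,14} are disjoint, each induces a connected subgraph, and every pair is joined by at least one edge of G. Contracting each set to a single vertex therefore yields K_{4} as a minor, and since treewidth is minor-monotone, tw(G) ≥ tw(K_{4}) = 3. Combining the bounds, tw(G) = 3.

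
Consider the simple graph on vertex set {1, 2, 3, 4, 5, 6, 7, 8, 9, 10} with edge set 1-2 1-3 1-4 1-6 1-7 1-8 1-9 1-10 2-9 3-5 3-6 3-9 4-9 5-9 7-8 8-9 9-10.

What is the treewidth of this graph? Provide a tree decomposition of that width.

Every bag has size at most 3, so the width is 3 − 1 = 2 and tw(G) ≤ 2. Conversely, {1, 2, 9} is a clique of size 3, and the vertices of any clique must share a bag in every tree decomposition; so some bag has ≥ 3 vertices and tw(G) ≥ 2. The upper and lower bounds meet at 2, so that is the treewidth.

Treewidth 2.
Bags: B1 = {1, 3, 6}  B2 = {1, 3, 9}  B3 = {1, 2, 9}  B4 = {1, 8, 9}  B5 = {1, 4, 9}  B6 = {1, 7, 8}  B7 = {1, 9, 10}  B8 = {3, 5, 9}
Tree: B1–B2, B2–B3, B3–B4, B2–B5, B4–B6, B3–B7, B2–B8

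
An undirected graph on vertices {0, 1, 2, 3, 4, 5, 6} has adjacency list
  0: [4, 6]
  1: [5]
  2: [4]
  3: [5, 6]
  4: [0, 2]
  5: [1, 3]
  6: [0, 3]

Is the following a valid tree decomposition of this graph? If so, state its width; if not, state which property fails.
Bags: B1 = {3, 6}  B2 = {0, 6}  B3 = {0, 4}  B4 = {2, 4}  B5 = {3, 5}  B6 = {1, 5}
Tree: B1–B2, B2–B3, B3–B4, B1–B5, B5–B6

Yes; width 1.

Every vertex of G appears in some bag (union = {0, 1, 2, 3, 4, 5, 6}); every edge is covered by a bag; and for each vertex v the set of bags containing v is connected in the bag tree. The decomposition is therefore valid. The largest bag has 2 vertices, so the width is 1.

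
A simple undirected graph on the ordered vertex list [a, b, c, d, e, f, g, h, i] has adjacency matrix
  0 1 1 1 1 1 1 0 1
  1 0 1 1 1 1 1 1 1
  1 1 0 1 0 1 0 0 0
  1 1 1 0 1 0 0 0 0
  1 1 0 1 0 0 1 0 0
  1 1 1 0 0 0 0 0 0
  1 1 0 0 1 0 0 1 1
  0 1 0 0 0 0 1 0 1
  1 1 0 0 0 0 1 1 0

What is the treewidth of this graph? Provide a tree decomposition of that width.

Every bag has size at most 4, so the width is 4 − 1 = 3 and tw(G) ≤ 3. On the other hand G contains the 4-clique {b, g, h, i}. A clique must lie in a single bag of any decomposition, so no decomposition can have width below 3. Combining the bounds, tw(G) = 3.

Treewidth 3.
One optimal decomposition is:
Bags: B1 = {a, b, e, g}  B2 = {a, b, d, e}  B3 = {a, b, g, i}  B4 = {a, b, c, d}  B5 = {a, b, c, f}  B6 = {b, g, h, i}
Tree: B1–B2, B1–B3, B2–B4, B4–B5, B3–B6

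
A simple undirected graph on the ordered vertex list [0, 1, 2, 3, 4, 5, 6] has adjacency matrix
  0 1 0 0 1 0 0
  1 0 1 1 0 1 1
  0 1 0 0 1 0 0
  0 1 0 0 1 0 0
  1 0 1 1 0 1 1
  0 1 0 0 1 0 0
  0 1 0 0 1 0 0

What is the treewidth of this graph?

2

A width-2 tree decomposition is:
Bags: B1 = {1, 3, 4}  B2 = {0, 1, 4}  B3 = {1, 2, 4}  B4 = {1, 4, 5}  B5 = {1, 4, 6}
Tree: B1–B2, B2–B3, B3–B4, B4–B5
Every bag has size at most 3, so the width is 3 − 1 = 2 and tw(G) ≤ 2. The edges 4–3–1–0–4 form a cycle, so G is not a tree and its treewidth is at least 2. Combining the bounds, tw(G) = 2.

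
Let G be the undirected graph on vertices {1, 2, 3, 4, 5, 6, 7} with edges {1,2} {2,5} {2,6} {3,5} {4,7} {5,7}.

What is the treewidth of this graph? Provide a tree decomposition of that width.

Treewidth 1.
One optimal decomposition is:
Bags: B1 = {3, 5}  B2 = {2, 5}  B3 = {1, 2}  B4 = {5, 7}  B5 = {4, 7}  B6 = {2, 6}
Tree: B1–B2, B2–B3, B1–B4, B4–B5, B2–B6

Each bag holds 2 vertices, so the decomposition has width 1, which upper-bounds the treewidth. Since G has at least one edge (e.g. 3–5), it is not an edgeless graph, so tw(G) ≥ 1. The upper and lower bounds meet at 1, so that is the treewidth.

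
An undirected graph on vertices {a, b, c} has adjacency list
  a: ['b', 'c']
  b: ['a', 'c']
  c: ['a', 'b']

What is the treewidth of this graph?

A width-2 tree decomposition is:
Bags: B1 = {a, b, c}
Tree: (single bag)
With just one bag of size 3, the width is 3 − 1 = 2, so tw(G) ≤ 2. For the lower bound, the 3 vertices {a, b, c} are pairwise adjacent, and any tree decomposition puts a clique entirely inside one bag — forcing width ≥ 2. Therefore the treewidth is 2.

2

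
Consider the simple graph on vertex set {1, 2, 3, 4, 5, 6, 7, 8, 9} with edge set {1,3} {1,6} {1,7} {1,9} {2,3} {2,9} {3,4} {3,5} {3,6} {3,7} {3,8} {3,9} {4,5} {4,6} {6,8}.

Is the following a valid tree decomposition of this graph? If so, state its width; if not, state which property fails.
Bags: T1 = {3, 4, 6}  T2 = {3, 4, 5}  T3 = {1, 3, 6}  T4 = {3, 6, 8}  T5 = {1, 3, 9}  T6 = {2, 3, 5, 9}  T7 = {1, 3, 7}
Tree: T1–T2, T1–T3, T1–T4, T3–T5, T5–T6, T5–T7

No — bags containing vertex 5 are not connected in the tree.

A tree decomposition must satisfy three properties: every vertex lies in some bag; for every edge, both endpoints lie together in some bag; and for every vertex, the bags containing it form a connected subtree. Here bags containing vertex 5 are not connected in the tree, so the decomposition is invalid.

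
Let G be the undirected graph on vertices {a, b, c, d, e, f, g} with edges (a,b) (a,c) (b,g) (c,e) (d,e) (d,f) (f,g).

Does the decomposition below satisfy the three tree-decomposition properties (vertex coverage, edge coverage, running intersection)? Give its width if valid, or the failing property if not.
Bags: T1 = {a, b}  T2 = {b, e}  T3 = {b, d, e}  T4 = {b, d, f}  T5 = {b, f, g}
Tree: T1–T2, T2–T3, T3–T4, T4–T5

No — vertex c appears in no bag.

A tree decomposition must satisfy three properties: every vertex lies in some bag; for every edge, both endpoints lie together in some bag; and for every vertex, the bags containing it form a connected subtree. Here vertex c appears in no bag, so the decomposition is invalid.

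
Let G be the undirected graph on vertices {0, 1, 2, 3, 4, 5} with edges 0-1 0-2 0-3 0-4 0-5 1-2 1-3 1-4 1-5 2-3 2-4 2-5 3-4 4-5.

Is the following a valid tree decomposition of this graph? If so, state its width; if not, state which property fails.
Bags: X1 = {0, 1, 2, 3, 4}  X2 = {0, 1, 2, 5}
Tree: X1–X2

A tree decomposition must satisfy three properties: every vertex lies in some bag; for every edge, both endpoints lie together in some bag; and for every vertex, the bags containing it form a connected subtree. Here edge (4,5) lies in no bag, so the decomposition is invalid.

No — edge (4,5) lies in no bag.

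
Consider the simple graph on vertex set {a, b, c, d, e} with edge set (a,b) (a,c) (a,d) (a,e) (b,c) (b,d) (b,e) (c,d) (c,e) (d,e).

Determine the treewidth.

A width-4 tree decomposition is:
Bags: B1 = {a, b, c, d, e}
Tree: (single bag)
With just one bag of size 5, the width is 5 − 1 = 4, so tw(G) ≤ 4. On the other hand G contains the 5-clique {a, b, c, d, e}. A clique must lie in a single bag of any decomposition, so no decomposition can have width below 4. Combining the bounds, tw(G) = 4.

4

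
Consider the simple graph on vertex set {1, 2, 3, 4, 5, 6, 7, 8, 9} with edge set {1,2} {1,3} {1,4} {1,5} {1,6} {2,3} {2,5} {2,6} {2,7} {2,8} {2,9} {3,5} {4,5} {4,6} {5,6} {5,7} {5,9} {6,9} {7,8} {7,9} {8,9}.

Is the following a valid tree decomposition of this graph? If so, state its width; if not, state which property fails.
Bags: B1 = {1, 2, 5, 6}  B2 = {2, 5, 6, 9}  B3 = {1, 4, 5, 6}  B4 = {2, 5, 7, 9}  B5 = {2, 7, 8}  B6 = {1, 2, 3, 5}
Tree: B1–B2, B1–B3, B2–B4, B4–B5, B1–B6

A tree decomposition must satisfy three properties: every vertex lies in some bag; for every edge, both endpoints lie together in some bag; and for every vertex, the bags containing it form a connected subtree. Here edge (9,8) lies in no bag, so the decomposition is invalid.

No — edge (9,8) lies in no bag.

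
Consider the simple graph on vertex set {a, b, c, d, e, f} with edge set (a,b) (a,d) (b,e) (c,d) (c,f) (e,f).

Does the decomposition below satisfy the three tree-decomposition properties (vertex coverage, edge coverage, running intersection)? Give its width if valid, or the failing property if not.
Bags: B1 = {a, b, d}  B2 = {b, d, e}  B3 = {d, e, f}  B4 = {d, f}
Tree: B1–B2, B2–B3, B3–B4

No — vertex c appears in no bag.

A tree decomposition must satisfy three properties: every vertex lies in some bag; for every edge, both endpoints lie together in some bag; and for every vertex, the bags containing it form a connected subtree. Here vertex c appears in no bag, so the decomposition is invalid.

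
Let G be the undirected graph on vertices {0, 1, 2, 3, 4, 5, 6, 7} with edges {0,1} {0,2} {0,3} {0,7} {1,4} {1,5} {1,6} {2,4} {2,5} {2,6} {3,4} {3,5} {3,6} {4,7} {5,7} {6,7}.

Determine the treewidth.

A width-4 tree decomposition is:
Bags: B1 = {0, 2, 4, 5, 6}  B2 = {0, 1, 4, 5, 6}  B3 = {0, 3, 4, 5, 6}  B4 = {0, 4, 5, 6, 7}
Tree: B1–B2, B2–B3, B3–B4
The largest bag has 5 vertices, giving width 4; this decomposition certifies tw(G) ≤ 4. For the lower bound: the 5 vertex sets {2,6}, {1,5}, {3,4}, {0}, {7} are disjoint, each induces a connected subgraph, and every pair is joined by at least one edge of G. Contracting each set to a single vertex therefore yields K_{5} as a minor, and since treewidth is minor-monotone, tw(G) ≥ tw(K_{5}) = 4. Therefore the treewidth is 4.

4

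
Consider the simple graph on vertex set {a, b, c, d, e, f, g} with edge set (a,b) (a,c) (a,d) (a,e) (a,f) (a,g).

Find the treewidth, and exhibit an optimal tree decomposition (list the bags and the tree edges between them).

Every bag has size at most 2, so the width is 2 − 1 = 1 and tw(G) ≤ 1. G has an edge, so its treewidth is at least 1. Combining the bounds, tw(G) = 1.

Treewidth 1.
Bags: B1 = {a, d}  B2 = {a, e}  B3 = {a, f}  B4 = {a, c}  B5 = {a, g}  B6 = {a, b}
Tree: B1–B2, B2–B3, B1–B4, B1–B5, B2–B6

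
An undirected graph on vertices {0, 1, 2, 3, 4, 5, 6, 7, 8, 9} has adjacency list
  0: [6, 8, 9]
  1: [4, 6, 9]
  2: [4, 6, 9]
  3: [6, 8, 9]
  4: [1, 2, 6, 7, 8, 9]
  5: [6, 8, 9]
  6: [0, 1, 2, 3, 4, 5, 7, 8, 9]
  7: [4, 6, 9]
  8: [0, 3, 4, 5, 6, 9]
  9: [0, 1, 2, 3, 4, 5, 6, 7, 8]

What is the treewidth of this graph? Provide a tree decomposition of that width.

Each bag holds 4 vertices, so the decomposition has width 3, which upper-bounds the treewidth. For the lower bound, the 4 vertices {0, 6, 8, 9} are pairwise adjacent, and any tree decomposition puts a clique entirely inside one bag — forcing width ≥ 3. Combining the bounds, tw(G) = 3.

Treewidth 3.
One such decomposition:
Bags: B1 = {5, 6, 8, 9}  B2 = {4, 6, 8, 9}  B3 = {0, 6, 8, 9}  B4 = {3, 6, 8, 9}  B5 = {2, 4, 6, 9}  B6 = {4, 6, 7, 9}  B7 = {1, 4, 6, 9}
Tree: B1–B2, B1–B3, B1–B4, B2–B5, B5–B6, B2–B7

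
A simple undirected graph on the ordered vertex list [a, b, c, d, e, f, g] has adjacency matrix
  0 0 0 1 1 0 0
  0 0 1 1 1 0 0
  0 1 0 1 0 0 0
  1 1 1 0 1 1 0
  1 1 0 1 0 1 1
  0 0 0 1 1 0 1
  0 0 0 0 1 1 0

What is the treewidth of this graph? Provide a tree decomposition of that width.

Every bag has size at most 3, so the width is 3 − 1 = 2 and tw(G) ≤ 2. Conversely, {d, e, f} is a clique of size 3, and the vertices of any clique must share a bag in every tree decomposition; so some bag has ≥ 3 vertices and tw(G) ≥ 2. Hence tw(G) = 2 exactly.

Treewidth 2.
One such decomposition:
Bags: B1 = {b, c, d}  B2 = {b, d, e}  B3 = {a, d, e}  B4 = {d, e, f}  B5 = {e, f, g}
Tree: B1–B2, B2–B3, B3–B4, B4–B5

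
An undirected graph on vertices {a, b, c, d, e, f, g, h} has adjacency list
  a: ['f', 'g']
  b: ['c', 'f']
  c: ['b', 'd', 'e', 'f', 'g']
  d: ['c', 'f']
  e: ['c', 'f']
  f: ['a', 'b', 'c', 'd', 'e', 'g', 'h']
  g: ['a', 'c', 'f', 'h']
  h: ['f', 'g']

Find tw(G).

2

A width-2 tree decomposition is:
Bags: B1 = {c, d, f}  B2 = {c, f, g}  B3 = {a, f, g}  B4 = {b, c, f}  B5 = {f, g, h}  B6 = {c, e, f}
Tree: B1–B2, B2–B3, B1–B4, B3–B5, B2–B6
Each bag holds 3 vertices, so the decomposition has width 2, which upper-bounds the treewidth. On the other hand G contains the 3-clique {f, g, h}. A clique must lie in a single bag of any decomposition, so no decomposition can have width below 2. Hence tw(G) = 2 exactly.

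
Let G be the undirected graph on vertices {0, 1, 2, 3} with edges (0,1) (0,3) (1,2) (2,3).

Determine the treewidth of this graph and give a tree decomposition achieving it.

Each bag holds 3 vertices, so the decomposition has width 2, which upper-bounds the treewidth. The edges 2–1–0–3–2 form a cycle, so G is not a tree and its treewidth is at least 2. Combining the bounds, tw(G) = 2.

Treewidth 2.
One optimal decomposition is:
Bags: B1 = {0, 1, 2}  B2 = {0, 2, 3}
Tree: B1–B2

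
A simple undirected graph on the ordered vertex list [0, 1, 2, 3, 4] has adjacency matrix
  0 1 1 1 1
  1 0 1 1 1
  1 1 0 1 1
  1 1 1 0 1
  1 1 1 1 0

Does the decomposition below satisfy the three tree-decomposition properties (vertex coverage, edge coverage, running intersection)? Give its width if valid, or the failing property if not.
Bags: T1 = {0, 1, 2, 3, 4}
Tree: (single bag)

Yes; width 4.

Checking the three conditions: (i) the bags cover all of {0, 1, 2, 3, 4}; (ii) for each edge, some bag contains both endpoints; (iii) the bags containing any fixed vertex form a subtree. All hold, so the decomposition is valid with width 5 − 1 = 4.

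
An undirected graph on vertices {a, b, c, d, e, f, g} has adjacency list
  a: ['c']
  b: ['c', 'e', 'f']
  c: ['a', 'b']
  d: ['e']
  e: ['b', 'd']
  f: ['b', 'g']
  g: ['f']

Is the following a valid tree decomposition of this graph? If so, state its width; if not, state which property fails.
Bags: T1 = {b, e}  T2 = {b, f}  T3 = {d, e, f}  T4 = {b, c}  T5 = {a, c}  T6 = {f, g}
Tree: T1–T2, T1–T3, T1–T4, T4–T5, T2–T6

No — bags containing vertex f are not connected in the tree.

A tree decomposition must satisfy three properties: every vertex lies in some bag; for every edge, both endpoints lie together in some bag; and for every vertex, the bags containing it form a connected subtree. Here bags containing vertex f are not connected in the tree, so the decomposition is invalid.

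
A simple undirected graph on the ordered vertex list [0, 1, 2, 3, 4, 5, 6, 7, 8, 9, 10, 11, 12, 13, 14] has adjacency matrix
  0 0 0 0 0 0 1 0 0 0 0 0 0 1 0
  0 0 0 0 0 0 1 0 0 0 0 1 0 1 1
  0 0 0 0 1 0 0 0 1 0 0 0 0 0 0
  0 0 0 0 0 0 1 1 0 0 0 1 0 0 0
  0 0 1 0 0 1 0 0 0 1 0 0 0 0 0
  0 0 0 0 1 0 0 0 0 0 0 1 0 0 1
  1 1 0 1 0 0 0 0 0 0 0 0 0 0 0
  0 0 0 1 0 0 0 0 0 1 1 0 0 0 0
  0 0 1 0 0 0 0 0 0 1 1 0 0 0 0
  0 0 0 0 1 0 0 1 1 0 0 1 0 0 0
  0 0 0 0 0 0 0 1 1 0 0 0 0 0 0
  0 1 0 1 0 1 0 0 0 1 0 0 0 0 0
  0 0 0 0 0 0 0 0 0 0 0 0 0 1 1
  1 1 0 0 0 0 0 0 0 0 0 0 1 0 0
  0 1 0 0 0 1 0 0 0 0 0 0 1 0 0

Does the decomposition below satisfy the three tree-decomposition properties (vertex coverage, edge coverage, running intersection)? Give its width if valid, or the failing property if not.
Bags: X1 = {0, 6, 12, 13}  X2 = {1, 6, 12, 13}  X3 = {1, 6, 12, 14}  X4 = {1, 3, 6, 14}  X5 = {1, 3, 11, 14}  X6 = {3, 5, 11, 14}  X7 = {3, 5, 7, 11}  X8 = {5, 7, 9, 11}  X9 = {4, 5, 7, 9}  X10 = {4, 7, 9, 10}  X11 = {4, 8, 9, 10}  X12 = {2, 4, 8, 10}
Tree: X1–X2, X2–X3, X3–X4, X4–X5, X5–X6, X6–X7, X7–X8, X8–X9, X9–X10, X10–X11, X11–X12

Yes; width 3.

Checking the three conditions: (i) the bags cover all of {0, 1, 2, 3, 4, 5, 6, 7, 8, 9, 10, 11, 12, 13, 14}; (ii) for each edge, some bag contains both endpoints; (iii) the bags containing any fixed vertex form a subtree. All hold, so the decomposition is valid with width 4 − 1 = 3.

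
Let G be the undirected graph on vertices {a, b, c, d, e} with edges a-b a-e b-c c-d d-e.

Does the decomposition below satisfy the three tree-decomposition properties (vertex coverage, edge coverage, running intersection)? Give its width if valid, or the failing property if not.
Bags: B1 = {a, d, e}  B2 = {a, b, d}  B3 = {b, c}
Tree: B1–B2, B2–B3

A tree decomposition must satisfy three properties: every vertex lies in some bag; for every edge, both endpoints lie together in some bag; and for every vertex, the bags containing it form a connected subtree. Here edge (d,c) lies in no bag, so the decomposition is invalid.

No — edge (d,c) lies in no bag.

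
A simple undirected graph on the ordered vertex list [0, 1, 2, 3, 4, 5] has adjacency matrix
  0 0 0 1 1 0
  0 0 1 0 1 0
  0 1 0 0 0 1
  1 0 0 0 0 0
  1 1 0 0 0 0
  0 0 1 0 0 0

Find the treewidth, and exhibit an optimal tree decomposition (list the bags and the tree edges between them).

Treewidth 1.
One such decomposition:
Bags: B1 = {0, 3}  B2 = {0, 4}  B3 = {1, 4}  B4 = {1, 2}  B5 = {2, 5}
Tree: B1–B2, B2–B3, B3–B4, B4–B5

The largest bag has 2 vertices, giving width 1; this decomposition certifies tw(G) ≤ 1. Any graph with an edge has treewidth ≥ 1, and G has the edge 3–0. Therefore the treewidth is 1.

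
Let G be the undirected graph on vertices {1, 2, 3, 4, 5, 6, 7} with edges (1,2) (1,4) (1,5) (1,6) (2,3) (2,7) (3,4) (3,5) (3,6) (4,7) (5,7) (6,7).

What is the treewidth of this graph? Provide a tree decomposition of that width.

Each bag holds 4 vertices, so the decomposition has width 3, which upper-bounds the treewidth. For the lower bound: the 4 vertex sets {3,4}, {6,7}, {1}, {2} are disjoint, each induces a connected subgraph, and every pair is joined by at least one edge of G. Contracting each set to a single vertex therefore yields K_{4} as a minor, and since treewidth is minor-monotone, tw(G) ≥ tw(K_{4}) = 3. The upper and lower bounds meet at 3, so that is the treewidth.

Treewidth 3.
Bags: B1 = {1, 3, 4, 7}  B2 = {1, 3, 6, 7}  B3 = {1, 2, 3, 7}  B4 = {1, 3, 5, 7}
Tree: B1–B2, B2–B3, B3–B4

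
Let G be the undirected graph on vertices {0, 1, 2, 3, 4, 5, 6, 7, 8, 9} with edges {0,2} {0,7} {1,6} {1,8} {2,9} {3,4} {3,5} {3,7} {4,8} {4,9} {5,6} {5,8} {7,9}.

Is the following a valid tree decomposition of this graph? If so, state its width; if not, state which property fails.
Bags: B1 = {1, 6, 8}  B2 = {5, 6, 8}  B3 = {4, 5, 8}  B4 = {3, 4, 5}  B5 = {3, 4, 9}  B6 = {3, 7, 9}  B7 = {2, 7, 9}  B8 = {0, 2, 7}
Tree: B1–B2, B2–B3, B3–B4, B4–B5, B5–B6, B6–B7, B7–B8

Yes; width 2.

Every vertex of G appears in some bag (union = {0, 1, 2, 3, 4, 5, 6, 7, 8, 9}); every edge is covered by a bag; and for each vertex v the set of bags containing v is connected in the bag tree. The decomposition is therefore valid. The largest bag has 3 vertices, so the width is 2.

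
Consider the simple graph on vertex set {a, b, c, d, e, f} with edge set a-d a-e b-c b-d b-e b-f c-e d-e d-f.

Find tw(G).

2

A width-2 tree decomposition is:
Bags: B1 = {b, d, e}  B2 = {b, d, f}  B3 = {b, c, e}  B4 = {a, d, e}
Tree: B1–B2, B1–B3, B1–B4
Every bag has size at most 3, so the width is 3 − 1 = 2 and tw(G) ≤ 2. On the other hand G contains the 3-clique {a, d, e}. A clique must lie in a single bag of any decomposition, so no decomposition can have width below 2. The upper and lower bounds meet at 2, so that is the treewidth.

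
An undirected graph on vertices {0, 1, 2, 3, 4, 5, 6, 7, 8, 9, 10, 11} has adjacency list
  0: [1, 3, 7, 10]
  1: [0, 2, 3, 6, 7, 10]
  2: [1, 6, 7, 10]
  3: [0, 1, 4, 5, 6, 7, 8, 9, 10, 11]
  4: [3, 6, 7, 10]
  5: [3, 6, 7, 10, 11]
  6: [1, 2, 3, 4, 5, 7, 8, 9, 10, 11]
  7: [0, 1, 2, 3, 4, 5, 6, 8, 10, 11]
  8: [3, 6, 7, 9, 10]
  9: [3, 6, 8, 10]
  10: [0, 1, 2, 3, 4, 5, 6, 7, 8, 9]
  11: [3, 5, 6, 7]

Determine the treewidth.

4

A width-4 tree decomposition is:
Bags: B1 = {3, 6, 7, 8, 10}  B2 = {3, 5, 6, 7, 10}  B3 = {1, 3, 6, 7, 10}  B4 = {0, 1, 3, 7, 10}  B5 = {3, 5, 6, 7, 11}  B6 = {3, 4, 6, 7, 10}  B7 = {1, 2, 6, 7, 10}  B8 = {3, 6, 8, 9, 10}
Tree: B1–B2, B1–B3, B3–B4, B2–B5, B2–B6, B3–B7, B1–B8
Every bag has size at most 5, so the width is 5 − 1 = 4 and tw(G) ≤ 4. Conversely, {1, 2, 6, 7, 10} is a clique of size 5, and the vertices of any clique must share a bag in every tree decomposition; so some bag has ≥ 5 vertices and tw(G) ≥ 4. Therefore the treewidth is 4.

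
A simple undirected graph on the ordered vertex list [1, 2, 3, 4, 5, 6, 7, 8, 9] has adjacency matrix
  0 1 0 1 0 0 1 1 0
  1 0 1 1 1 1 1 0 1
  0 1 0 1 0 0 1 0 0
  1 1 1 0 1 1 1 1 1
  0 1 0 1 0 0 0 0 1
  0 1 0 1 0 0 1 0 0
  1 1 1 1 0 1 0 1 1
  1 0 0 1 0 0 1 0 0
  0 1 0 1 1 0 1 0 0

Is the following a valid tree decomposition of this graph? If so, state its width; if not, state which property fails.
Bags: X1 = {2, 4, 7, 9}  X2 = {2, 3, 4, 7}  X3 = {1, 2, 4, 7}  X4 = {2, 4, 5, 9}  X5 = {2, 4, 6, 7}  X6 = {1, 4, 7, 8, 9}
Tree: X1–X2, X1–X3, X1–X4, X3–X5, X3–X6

A tree decomposition must satisfy three properties: every vertex lies in some bag; for every edge, both endpoints lie together in some bag; and for every vertex, the bags containing it form a connected subtree. Here bags containing vertex 9 are not connected in the tree, so the decomposition is invalid.

No — bags containing vertex 9 are not connected in the tree.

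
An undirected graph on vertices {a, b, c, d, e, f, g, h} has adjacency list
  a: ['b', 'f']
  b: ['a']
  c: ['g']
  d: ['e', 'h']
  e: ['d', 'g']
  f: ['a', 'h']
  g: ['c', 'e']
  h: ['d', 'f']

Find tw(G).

A width-1 tree decomposition is:
Bags: B1 = {c, g}  B2 = {e, g}  B3 = {d, e}  B4 = {d, h}  B5 = {f, h}  B6 = {a, f}  B7 = {a, b}
Tree: B1–B2, B2–B3, B3–B4, B4–B5, B5–B6, B6–B7
The largest bag has 2 vertices, giving width 1; this decomposition certifies tw(G) ≤ 1. G has an edge, so its treewidth is at least 1. Combining the bounds, tw(G) = 1.

1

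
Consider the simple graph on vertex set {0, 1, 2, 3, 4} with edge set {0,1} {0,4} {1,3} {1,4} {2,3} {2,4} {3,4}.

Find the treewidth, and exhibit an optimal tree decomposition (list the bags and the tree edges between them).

Every bag has size at most 3, so the width is 3 − 1 = 2 and tw(G) ≤ 2. For the lower bound, the 3 vertices {0, 1, 4} are pairwise adjacent, and any tree decomposition puts a clique entirely inside one bag — forcing width ≥ 2. The upper and lower bounds meet at 2, so that is the treewidth.

Treewidth 2.
One such decomposition:
Bags: B1 = {2, 3, 4}  B2 = {1, 3, 4}  B3 = {0, 1, 4}
Tree: B1–B2, B2–B3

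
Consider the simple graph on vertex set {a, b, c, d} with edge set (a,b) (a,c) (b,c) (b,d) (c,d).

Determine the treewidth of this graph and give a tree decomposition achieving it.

Each bag holds 3 vertices, so the decomposition has width 2, which upper-bounds the treewidth. For the lower bound, the 3 vertices {b, c, d} are pairwise adjacent, and any tree decomposition puts a clique entirely inside one bag — forcing width ≥ 2. Hence tw(G) = 2 exactly.

Treewidth 2.
One such decomposition:
Bags: B1 = {a, b, c}  B2 = {b, c, d}
Tree: B1–B2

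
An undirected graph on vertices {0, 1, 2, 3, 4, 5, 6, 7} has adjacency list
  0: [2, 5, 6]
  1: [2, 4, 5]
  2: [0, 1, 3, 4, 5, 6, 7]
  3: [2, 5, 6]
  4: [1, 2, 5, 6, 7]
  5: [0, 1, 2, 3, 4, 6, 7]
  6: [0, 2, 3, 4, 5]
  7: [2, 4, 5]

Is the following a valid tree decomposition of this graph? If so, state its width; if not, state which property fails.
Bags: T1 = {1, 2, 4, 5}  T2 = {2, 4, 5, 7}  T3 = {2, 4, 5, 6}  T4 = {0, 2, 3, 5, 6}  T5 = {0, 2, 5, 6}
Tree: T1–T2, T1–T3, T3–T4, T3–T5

A tree decomposition must satisfy three properties: every vertex lies in some bag; for every edge, both endpoints lie together in some bag; and for every vertex, the bags containing it form a connected subtree. Here bags containing vertex 0 are not connected in the tree, so the decomposition is invalid.

No — bags containing vertex 0 are not connected in the tree.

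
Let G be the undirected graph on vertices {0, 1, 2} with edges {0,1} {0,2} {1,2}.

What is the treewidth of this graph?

A width-2 tree decomposition is:
Bags: B1 = {0, 1, 2}
Tree: (single bag)
With just one bag of size 3, the width is 3 − 1 = 2, so tw(G) ≤ 2. Conversely, {0, 1, 2} is a clique of size 3, and the vertices of any clique must share a bag in every tree decomposition; so some bag has ≥ 3 vertices and tw(G) ≥ 2. Hence tw(G) = 2 exactly.

2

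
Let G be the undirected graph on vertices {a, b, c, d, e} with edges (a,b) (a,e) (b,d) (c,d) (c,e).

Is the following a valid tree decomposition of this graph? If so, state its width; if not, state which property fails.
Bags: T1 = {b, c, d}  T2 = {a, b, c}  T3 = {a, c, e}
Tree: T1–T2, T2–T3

Yes; width 2.

Checking the three conditions: (i) the bags cover all of {a, b, c, d, e}; (ii) for each edge, some bag contains both endpoints; (iii) the bags containing any fixed vertex form a subtree. All hold, so the decomposition is valid with width 3 − 1 = 2.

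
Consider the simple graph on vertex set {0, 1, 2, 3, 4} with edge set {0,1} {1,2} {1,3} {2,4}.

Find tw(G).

1

A width-1 tree decomposition is:
Bags: B1 = {1, 2}  B2 = {0, 1}  B3 = {1, 3}  B4 = {2, 4}
Tree: B1–B2, B2–B3, B1–B4
Every bag has size at most 2, so the width is 2 − 1 = 1 and tw(G) ≤ 1. Since G has at least one edge (e.g. 1–2), it is not an edgeless graph, so tw(G) ≥ 1. The upper and lower bounds meet at 1, so that is the treewidth.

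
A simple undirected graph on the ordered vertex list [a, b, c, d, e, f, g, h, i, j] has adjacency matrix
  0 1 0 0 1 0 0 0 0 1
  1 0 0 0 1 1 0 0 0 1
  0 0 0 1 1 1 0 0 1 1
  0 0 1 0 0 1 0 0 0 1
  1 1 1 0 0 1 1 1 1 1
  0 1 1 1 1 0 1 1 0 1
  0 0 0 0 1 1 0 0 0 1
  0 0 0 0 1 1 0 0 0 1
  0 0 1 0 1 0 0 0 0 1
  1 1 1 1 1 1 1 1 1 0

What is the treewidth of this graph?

A width-3 tree decomposition is:
Bags: B1 = {a, b, e, j}  B2 = {b, e, f, j}  B3 = {e, f, g, j}  B4 = {c, e, f, j}  B5 = {c, e, i, j}  B6 = {c, d, f, j}  B7 = {e, f, h, j}
Tree: B1–B2, B2–B3, B3–B4, B4–B5, B4–B6, B3–B7
Each bag holds 4 vertices, so the decomposition has width 3, which upper-bounds the treewidth. Conversely, {c, d, f, j} is a clique of size 4, and the vertices of any clique must share a bag in every tree decomposition; so some bag has ≥ 4 vertices and tw(G) ≥ 3. The upper and lower bounds meet at 3, so that is the treewidth.

3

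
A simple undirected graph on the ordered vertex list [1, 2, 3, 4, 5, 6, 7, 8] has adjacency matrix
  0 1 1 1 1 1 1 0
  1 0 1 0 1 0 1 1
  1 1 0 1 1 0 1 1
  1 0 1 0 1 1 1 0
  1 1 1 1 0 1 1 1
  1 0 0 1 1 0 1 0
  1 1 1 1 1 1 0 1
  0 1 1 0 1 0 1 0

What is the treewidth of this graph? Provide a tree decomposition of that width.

Treewidth 4.
Bags: B1 = {1, 3, 4, 5, 7}  B2 = {1, 2, 3, 5, 7}  B3 = {1, 4, 5, 6, 7}  B4 = {2, 3, 5, 7, 8}
Tree: B1–B2, B1–B3, B2–B4

The largest bag has 5 vertices, giving width 4; this decomposition certifies tw(G) ≤ 4. Conversely, {2, 3, 5, 7, 8} is a clique of size 5, and the vertices of any clique must share a bag in every tree decomposition; so some bag has ≥ 5 vertices and tw(G) ≥ 4. Combining the bounds, tw(G) = 4.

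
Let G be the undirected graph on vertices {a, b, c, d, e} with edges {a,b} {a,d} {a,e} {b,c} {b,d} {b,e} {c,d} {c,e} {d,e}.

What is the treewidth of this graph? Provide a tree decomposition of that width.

Treewidth 3.
One optimal decomposition is:
Bags: B1 = {b, c, d, e}  B2 = {a, b, d, e}
Tree: B1–B2

The largest bag has 4 vertices, giving width 3; this decomposition certifies tw(G) ≤ 3. For the lower bound, the 4 vertices {b, c, d, e} are pairwise adjacent, and any tree decomposition puts a clique entirely inside one bag — forcing width ≥ 3. Hence tw(G) = 3 exactly.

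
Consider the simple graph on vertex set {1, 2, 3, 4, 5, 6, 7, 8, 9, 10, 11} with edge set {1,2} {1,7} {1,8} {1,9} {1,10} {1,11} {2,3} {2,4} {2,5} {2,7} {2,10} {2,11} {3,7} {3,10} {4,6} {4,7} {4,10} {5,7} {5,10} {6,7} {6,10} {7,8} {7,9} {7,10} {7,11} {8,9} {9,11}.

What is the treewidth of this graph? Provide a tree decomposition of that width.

Every bag has size at most 4, so the width is 4 − 1 = 3 and tw(G) ≤ 3. For the lower bound, the 4 vertices {1, 7, 8, 9} are pairwise adjacent, and any tree decomposition puts a clique entirely inside one bag — forcing width ≥ 3. The upper and lower bounds meet at 3, so that is the treewidth.

Treewidth 3.
Bags: B1 = {1, 2, 7, 10}  B2 = {1, 2, 7, 11}  B3 = {2, 4, 7, 10}  B4 = {2, 3, 7, 10}  B5 = {4, 6, 7, 10}  B6 = {2, 5, 7, 10}  B7 = {1, 7, 9, 11}  B8 = {1, 7, 8, 9}
Tree: B1–B2, B1–B3, B3–B4, B3–B5, B4–B6, B2–B7, B7–B8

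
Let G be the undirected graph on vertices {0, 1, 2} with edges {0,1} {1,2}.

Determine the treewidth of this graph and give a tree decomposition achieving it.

Treewidth 1.
One such decomposition:
Bags: B1 = {0, 1}  B2 = {1, 2}
Tree: B1–B2

Every bag has size at most 2, so the width is 2 − 1 = 1 and tw(G) ≤ 1. Since G has at least one edge (e.g. 1–0), it is not an edgeless graph, so tw(G) ≥ 1. Combining the bounds, tw(G) = 1.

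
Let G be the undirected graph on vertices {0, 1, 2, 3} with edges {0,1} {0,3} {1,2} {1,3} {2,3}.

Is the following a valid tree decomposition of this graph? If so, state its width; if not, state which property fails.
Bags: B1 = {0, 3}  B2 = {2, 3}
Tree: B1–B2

No — vertex 1 appears in no bag.

A tree decomposition must satisfy three properties: every vertex lies in some bag; for every edge, both endpoints lie together in some bag; and for every vertex, the bags containing it form a connected subtree. Here vertex 1 appears in no bag, so the decomposition is invalid.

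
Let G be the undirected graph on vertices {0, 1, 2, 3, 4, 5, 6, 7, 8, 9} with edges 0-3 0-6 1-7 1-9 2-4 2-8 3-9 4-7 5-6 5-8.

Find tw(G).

2

A width-2 tree decomposition is:
Bags: B1 = {2, 5, 8}  B2 = {2, 4, 5}  B3 = {4, 5, 7}  B4 = {1, 5, 7}  B5 = {1, 5, 9}  B6 = {3, 5, 9}  B7 = {0, 3, 5}  B8 = {0, 5, 6}
Tree: B1–B2, B2–B3, B3–B4, B4–B5, B5–B6, B6–B7, B7–B8
Each bag holds 3 vertices, so the decomposition has width 2, which upper-bounds the treewidth. For the lower bound, G contains the cycle 5–8–2–4–7–1–9–3–0–6–5, so G is not a forest; only forests have treewidth ≤ 1, hence tw(G) ≥ 2. Hence tw(G) = 2 exactly.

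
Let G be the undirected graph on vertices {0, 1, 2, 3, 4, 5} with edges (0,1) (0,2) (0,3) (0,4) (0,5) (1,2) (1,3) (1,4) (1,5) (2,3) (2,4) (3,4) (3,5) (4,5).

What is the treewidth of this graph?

A width-4 tree decomposition is:
Bags: B1 = {0, 1, 3, 4, 5}  B2 = {0, 1, 2, 3, 4}
Tree: B1–B2
Every bag has size at most 5, so the width is 5 − 1 = 4 and tw(G) ≤ 4. On the other hand G contains the 5-clique {0, 1, 2, 3, 4}. A clique must lie in a single bag of any decomposition, so no decomposition can have width below 4. Hence tw(G) = 4 exactly.

4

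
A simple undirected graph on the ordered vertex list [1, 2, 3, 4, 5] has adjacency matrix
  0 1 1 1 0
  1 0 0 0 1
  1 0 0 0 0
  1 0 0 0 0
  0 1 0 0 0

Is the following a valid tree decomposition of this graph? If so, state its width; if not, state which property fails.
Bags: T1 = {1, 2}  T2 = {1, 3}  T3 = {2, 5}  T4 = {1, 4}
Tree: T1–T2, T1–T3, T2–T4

Yes; width 1.

Vertex coverage: the bags together contain {1, 2, 3, 4, 5}, the full vertex set. Edge coverage: each edge of G has both endpoints in at least one bag. Running intersection: for every vertex, the bags containing it form a connected subtree. All three properties hold, so this is a valid tree decomposition of width max|bag| − 1 = 1, and hence tw(G) ≤ 1.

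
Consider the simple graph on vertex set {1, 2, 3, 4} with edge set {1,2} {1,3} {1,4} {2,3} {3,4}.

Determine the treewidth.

2

A width-2 tree decomposition is:
Bags: B1 = {1, 2, 3}  B2 = {1, 3, 4}
Tree: B1–B2
The largest bag has 3 vertices, giving width 2; this decomposition certifies tw(G) ≤ 2. On the other hand G contains the 3-clique {1, 2, 3}. A clique must lie in a single bag of any decomposition, so no decomposition can have width below 2. The upper and lower bounds meet at 2, so that is the treewidth.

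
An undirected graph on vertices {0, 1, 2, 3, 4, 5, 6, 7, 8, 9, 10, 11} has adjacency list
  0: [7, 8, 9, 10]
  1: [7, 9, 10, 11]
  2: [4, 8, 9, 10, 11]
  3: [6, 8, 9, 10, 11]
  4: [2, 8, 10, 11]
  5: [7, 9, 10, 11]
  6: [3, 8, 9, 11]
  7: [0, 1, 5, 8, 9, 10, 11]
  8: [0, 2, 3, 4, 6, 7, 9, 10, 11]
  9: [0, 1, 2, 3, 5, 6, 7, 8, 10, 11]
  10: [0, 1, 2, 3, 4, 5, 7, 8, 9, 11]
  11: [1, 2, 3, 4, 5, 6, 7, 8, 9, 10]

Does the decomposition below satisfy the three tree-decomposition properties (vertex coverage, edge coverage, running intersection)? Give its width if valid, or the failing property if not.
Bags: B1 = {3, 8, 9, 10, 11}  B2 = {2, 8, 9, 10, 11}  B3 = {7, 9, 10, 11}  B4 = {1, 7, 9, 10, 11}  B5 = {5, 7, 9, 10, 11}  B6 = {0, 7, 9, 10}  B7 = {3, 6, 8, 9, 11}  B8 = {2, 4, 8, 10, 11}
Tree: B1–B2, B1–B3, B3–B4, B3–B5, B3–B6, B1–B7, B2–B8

No — edge (8,7) lies in no bag.

A tree decomposition must satisfy three properties: every vertex lies in some bag; for every edge, both endpoints lie together in some bag; and for every vertex, the bags containing it form a connected subtree. Here edge (8,7) lies in no bag, so the decomposition is invalid.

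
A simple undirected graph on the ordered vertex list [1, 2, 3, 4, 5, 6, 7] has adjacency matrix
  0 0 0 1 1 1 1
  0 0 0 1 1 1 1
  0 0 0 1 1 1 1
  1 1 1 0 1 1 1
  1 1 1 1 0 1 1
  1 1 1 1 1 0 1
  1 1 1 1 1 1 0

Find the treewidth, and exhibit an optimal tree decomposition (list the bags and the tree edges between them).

Treewidth 4.
One such decomposition:
Bags: B1 = {1, 4, 5, 6, 7}  B2 = {3, 4, 5, 6, 7}  B3 = {2, 4, 5, 6, 7}
Tree: B1–B2, B1–B3

The largest bag has 5 vertices, giving width 4; this decomposition certifies tw(G) ≤ 4. For the lower bound, the 5 vertices {1, 4, 5, 6, 7} are pairwise adjacent, and any tree decomposition puts a clique entirely inside one bag — forcing width ≥ 4. The upper and lower bounds meet at 4, so that is the treewidth.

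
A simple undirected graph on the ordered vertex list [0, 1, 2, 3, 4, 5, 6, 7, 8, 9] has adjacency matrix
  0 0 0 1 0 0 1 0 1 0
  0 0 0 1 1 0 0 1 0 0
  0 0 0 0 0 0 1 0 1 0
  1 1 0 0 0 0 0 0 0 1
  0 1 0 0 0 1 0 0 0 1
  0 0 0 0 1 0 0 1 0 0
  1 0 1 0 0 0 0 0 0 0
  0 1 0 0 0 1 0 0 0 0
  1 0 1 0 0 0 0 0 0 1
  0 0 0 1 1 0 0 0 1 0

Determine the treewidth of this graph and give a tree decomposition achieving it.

Treewidth 2.
Bags: B1 = {4, 5, 7}  B2 = {1, 4, 7}  B3 = {1, 4, 9}  B4 = {1, 3, 9}  B5 = {3, 8, 9}  B6 = {0, 3, 8}  B7 = {0, 2, 8}  B8 = {0, 2, 6}
Tree: B1–B2, B2–B3, B3–B4, B4–B5, B5–B6, B6–B7, B7–B8

The largest bag has 3 vertices, giving width 2; this decomposition certifies tw(G) ≤ 2. For the lower bound, G contains the cycle 5–7–1–4–5, so G is not a forest; only forests have treewidth ≤ 1, hence tw(G) ≥ 2. The upper and lower bounds meet at 2, so that is the treewidth.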